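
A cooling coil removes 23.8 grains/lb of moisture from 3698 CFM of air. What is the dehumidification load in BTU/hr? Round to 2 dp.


Q = 0.68 * 3698 * 23.8 = 59848.43 BTU/hr

59848.43 BTU/hr


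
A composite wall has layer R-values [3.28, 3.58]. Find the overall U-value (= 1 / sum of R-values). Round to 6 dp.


R_total = 3.28 + 3.58 = 6.86
U = 1/6.86 = 0.145773

0.145773


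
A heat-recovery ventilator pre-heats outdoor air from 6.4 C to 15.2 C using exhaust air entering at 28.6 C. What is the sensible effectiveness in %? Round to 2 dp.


eff = (15.2-6.4)/(28.6-6.4)*100 = 39.64 %

39.64 %


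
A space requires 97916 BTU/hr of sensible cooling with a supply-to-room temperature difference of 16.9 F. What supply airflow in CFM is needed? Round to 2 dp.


CFM = 97916 / (1.08 * 16.9) = 5364.67

5364.67 CFM


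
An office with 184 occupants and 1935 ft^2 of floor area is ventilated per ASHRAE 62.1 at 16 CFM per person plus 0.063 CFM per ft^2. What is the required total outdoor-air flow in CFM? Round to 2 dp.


Total = 184*16 + 1935*0.063 = 3065.91 CFM

3065.91 CFM


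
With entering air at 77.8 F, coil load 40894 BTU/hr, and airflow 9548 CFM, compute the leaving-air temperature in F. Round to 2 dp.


dT = 40894/(1.08*9548) = 3.9657
T_leave = 77.8 - 3.9657 = 73.83 F

73.83 F


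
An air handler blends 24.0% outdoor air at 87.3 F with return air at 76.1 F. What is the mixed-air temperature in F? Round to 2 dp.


T_mix = 76.1 + (24.0/100)*(87.3-76.1) = 78.79 F

78.79 F


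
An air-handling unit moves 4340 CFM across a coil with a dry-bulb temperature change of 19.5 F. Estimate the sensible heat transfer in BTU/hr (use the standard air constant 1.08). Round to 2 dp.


Q = 1.08 * 4340 * 19.5 = 91400.40 BTU/hr

91400.40 BTU/hr


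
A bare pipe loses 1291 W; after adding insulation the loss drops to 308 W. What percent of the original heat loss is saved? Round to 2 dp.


Savings = ((1291-308)/1291)*100 = 76.14 %

76.14 %


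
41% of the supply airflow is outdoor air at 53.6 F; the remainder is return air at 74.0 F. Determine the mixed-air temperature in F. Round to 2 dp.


T_mix = 0.41*53.6 + 0.59*74.0 = 65.64 F

65.64 F


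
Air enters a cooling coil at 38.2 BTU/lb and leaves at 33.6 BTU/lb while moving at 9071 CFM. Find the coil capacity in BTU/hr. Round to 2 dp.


Q = 4.5 * 9071 * (38.2 - 33.6) = 187769.70 BTU/hr

187769.70 BTU/hr


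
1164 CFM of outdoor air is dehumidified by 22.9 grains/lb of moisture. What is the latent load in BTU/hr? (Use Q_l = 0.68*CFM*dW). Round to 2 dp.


Q = 0.68 * 1164 * 22.9 = 18125.81 BTU/hr

18125.81 BTU/hr


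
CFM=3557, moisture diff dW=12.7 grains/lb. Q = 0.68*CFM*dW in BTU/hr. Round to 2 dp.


Q = 0.68 * 3557 * 12.7 = 30718.25 BTU/hr

30718.25 BTU/hr


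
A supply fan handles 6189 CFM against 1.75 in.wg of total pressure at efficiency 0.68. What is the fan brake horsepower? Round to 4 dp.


BHP = 6189 * 1.75 / (6356 * 0.68) = 2.5059 hp

2.5059 hp


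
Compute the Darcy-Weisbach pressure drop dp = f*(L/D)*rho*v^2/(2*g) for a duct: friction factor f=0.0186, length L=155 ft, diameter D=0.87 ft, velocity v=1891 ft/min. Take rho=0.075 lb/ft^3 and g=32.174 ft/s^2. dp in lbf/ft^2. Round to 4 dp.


v_fps = 1891/60 = 31.5167 ft/s
dp = 0.0186*(155/0.87)*0.075*31.5167^2/(2*32.174) = 3.8365 lbf/ft^2

3.8365 lbf/ft^2


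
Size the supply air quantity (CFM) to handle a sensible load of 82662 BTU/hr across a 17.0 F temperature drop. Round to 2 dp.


CFM = 82662 / (1.08 * 17.0) = 4502.29

4502.29 CFM


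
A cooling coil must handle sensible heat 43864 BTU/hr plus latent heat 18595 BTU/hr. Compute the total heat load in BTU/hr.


Qt = 43864 + 18595 = 62459 BTU/hr

62459 BTU/hr


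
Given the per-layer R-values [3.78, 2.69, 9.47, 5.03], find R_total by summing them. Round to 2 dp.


R_total = 3.78 + 2.69 + 9.47 + 5.03 = 20.97

20.97


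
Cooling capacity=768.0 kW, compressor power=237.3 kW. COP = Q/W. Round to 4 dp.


COP = 768.0 / 237.3 = 3.2364

3.2364


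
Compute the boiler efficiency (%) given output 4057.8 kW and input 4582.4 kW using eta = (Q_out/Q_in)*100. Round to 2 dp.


eta = (4057.8/4582.4)*100 = 88.55 %

88.55 %


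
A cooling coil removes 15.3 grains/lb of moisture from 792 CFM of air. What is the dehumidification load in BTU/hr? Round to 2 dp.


Q = 0.68 * 792 * 15.3 = 8239.97 BTU/hr

8239.97 BTU/hr


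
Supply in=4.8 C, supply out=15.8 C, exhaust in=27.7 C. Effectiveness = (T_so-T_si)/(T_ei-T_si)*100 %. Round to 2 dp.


eff = (15.8-4.8)/(27.7-4.8)*100 = 48.03 %

48.03 %


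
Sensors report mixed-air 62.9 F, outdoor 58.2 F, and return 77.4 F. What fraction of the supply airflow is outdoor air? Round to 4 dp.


frac = (62.9 - 77.4) / (58.2 - 77.4) = 0.7552

0.7552


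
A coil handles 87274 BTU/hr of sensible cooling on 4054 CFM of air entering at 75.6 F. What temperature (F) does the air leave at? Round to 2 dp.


dT = 87274/(1.08*4054) = 19.9332
T_leave = 75.6 - 19.9332 = 55.67 F

55.67 F


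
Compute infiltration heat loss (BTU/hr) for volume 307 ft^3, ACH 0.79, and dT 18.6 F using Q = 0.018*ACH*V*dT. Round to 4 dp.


Q = 0.018 * 0.79 * 307 * 18.6 = 81.1990 BTU/hr

81.1990 BTU/hr


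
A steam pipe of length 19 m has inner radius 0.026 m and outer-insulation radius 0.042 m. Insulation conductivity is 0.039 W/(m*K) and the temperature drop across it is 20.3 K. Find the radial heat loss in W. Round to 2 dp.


Q = 2*pi*0.039*19*20.3/ln(0.042/0.026) = 197.08 W

197.08 W


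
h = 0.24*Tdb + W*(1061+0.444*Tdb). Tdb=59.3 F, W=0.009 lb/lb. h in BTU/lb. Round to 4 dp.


h = 0.24*59.3 + 0.009*(1061+0.444*59.3) = 24.0180 BTU/lb

24.0180 BTU/lb


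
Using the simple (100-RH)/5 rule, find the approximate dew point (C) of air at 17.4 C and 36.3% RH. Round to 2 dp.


Td = 17.4 - (100-36.3)/5 = 4.66 C

4.66 C


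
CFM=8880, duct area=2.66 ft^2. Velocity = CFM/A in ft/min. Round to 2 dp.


V = 8880 / 2.66 = 3338.35 ft/min

3338.35 ft/min


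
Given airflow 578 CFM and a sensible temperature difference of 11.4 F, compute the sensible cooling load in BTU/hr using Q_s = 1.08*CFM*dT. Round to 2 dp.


Q = 1.08 * 578 * 11.4 = 7116.34 BTU/hr

7116.34 BTU/hr


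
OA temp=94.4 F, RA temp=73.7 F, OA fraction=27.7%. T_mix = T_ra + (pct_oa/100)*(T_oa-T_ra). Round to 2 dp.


T_mix = 73.7 + (27.7/100)*(94.4-73.7) = 79.43 F

79.43 F


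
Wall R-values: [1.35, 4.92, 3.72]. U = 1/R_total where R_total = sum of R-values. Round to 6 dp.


R_total = 1.35 + 4.92 + 3.72 = 9.99
U = 1/9.99 = 0.100100

0.100100


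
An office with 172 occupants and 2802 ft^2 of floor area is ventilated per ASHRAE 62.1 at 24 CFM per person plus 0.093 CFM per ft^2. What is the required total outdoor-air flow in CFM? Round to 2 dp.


Total = 172*24 + 2802*0.093 = 4388.59 CFM

4388.59 CFM


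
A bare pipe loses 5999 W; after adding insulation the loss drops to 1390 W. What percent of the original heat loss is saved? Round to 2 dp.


Savings = ((5999-1390)/5999)*100 = 76.83 %

76.83 %


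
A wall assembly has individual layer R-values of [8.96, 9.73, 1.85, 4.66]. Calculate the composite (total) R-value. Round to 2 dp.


R_total = 8.96 + 9.73 + 1.85 + 4.66 = 25.20

25.20


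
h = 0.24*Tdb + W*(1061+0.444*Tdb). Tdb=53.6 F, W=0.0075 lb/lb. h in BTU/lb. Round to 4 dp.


h = 0.24*53.6 + 0.0075*(1061+0.444*53.6) = 21.0000 BTU/lb

21.0000 BTU/lb


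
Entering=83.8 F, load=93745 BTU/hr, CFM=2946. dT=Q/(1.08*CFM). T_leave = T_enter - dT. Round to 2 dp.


dT = 93745/(1.08*2946) = 29.4640
T_leave = 83.8 - 29.4640 = 54.34 F

54.34 F


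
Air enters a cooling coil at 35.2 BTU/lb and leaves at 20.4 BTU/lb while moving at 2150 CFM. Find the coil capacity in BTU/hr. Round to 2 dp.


Q = 4.5 * 2150 * (35.2 - 20.4) = 143190.00 BTU/hr

143190.00 BTU/hr


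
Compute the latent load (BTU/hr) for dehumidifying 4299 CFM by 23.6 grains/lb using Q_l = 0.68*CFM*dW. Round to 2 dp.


Q = 0.68 * 4299 * 23.6 = 68990.35 BTU/hr

68990.35 BTU/hr


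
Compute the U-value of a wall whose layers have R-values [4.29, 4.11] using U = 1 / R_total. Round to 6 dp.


R_total = 4.29 + 4.11 = 8.40
U = 1/8.40 = 0.119048

0.119048


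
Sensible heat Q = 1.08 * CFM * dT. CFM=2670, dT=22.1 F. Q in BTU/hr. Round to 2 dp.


Q = 1.08 * 2670 * 22.1 = 63727.56 BTU/hr

63727.56 BTU/hr


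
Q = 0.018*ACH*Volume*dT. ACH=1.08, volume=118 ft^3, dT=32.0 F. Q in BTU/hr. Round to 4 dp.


Q = 0.018 * 1.08 * 118 * 32.0 = 73.4054 BTU/hr

73.4054 BTU/hr


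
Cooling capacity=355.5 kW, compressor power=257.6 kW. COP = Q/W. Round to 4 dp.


COP = 355.5 / 257.6 = 1.3800

1.3800


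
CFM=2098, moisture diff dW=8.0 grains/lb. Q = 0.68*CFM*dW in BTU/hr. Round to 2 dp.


Q = 0.68 * 2098 * 8.0 = 11413.12 BTU/hr

11413.12 BTU/hr


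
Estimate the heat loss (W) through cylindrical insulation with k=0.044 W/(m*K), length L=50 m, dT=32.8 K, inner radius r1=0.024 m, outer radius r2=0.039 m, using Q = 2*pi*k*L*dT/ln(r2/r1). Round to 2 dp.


Q = 2*pi*0.044*50*32.8/ln(0.039/0.024) = 933.86 W

933.86 W


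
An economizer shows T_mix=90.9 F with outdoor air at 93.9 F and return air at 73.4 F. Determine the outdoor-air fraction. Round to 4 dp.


frac = (90.9 - 73.4) / (93.9 - 73.4) = 0.8537

0.8537


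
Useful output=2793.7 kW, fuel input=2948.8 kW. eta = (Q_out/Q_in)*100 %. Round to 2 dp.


eta = (2793.7/2948.8)*100 = 94.74 %

94.74 %


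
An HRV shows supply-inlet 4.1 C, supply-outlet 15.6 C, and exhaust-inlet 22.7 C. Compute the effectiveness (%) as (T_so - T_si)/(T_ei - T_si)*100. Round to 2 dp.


eff = (15.6-4.1)/(22.7-4.1)*100 = 61.83 %

61.83 %


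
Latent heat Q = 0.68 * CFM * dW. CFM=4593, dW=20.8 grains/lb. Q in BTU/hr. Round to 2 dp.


Q = 0.68 * 4593 * 20.8 = 64963.39 BTU/hr

64963.39 BTU/hr


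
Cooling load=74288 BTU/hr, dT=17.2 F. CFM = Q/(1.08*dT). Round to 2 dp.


CFM = 74288 / (1.08 * 17.2) = 3999.14

3999.14 CFM


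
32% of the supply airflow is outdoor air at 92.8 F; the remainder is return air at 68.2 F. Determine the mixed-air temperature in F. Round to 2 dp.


T_mix = 0.32*92.8 + 0.68*68.2 = 76.07 F

76.07 F


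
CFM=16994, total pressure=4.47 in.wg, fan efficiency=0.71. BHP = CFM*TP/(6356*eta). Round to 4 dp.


BHP = 16994 * 4.47 / (6356 * 0.71) = 16.8330 hp

16.8330 hp


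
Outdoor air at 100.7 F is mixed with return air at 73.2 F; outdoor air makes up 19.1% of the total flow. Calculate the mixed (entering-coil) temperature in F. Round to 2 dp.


T_mix = 73.2 + (19.1/100)*(100.7-73.2) = 78.45 F

78.45 F


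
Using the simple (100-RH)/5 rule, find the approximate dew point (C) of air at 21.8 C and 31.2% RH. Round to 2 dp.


Td = 21.8 - (100-31.2)/5 = 8.04 C

8.04 C


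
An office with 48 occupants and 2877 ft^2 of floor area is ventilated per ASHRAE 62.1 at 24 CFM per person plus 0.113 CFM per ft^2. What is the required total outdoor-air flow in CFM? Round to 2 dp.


Total = 48*24 + 2877*0.113 = 1477.10 CFM

1477.10 CFM


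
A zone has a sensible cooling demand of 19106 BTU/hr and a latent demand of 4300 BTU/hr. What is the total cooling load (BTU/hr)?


Qt = 19106 + 4300 = 23406 BTU/hr

23406 BTU/hr


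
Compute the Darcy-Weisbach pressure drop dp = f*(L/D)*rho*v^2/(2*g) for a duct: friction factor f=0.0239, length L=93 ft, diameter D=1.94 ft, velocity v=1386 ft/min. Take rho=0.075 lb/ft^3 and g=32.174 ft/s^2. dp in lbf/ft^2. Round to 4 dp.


v_fps = 1386/60 = 23.1 ft/s
dp = 0.0239*(93/1.94)*0.075*23.1^2/(2*32.174) = 0.7126 lbf/ft^2

0.7126 lbf/ft^2


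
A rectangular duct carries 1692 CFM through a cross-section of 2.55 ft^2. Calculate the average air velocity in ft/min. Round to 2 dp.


V = 1692 / 2.55 = 663.53 ft/min

663.53 ft/min


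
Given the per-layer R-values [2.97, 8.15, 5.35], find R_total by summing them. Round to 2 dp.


R_total = 2.97 + 8.15 + 5.35 = 16.47

16.47


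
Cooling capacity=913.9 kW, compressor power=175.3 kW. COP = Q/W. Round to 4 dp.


COP = 913.9 / 175.3 = 5.2133

5.2133


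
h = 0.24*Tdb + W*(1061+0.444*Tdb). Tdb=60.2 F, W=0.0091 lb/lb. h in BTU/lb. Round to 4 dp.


h = 0.24*60.2 + 0.0091*(1061+0.444*60.2) = 24.3463 BTU/lb

24.3463 BTU/lb


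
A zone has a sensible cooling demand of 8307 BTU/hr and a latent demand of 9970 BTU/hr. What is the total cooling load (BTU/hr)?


Qt = 8307 + 9970 = 18277 BTU/hr

18277 BTU/hr


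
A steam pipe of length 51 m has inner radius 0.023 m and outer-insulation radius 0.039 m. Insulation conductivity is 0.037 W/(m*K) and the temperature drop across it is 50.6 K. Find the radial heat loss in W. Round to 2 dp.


Q = 2*pi*0.037*51*50.6/ln(0.039/0.023) = 1136.09 W

1136.09 W


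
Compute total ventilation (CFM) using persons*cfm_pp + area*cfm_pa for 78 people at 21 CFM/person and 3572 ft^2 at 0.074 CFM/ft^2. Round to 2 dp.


Total = 78*21 + 3572*0.074 = 1902.33 CFM

1902.33 CFM


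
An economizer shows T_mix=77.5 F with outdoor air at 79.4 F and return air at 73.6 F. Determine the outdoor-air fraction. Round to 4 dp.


frac = (77.5 - 73.6) / (79.4 - 73.6) = 0.6724

0.6724


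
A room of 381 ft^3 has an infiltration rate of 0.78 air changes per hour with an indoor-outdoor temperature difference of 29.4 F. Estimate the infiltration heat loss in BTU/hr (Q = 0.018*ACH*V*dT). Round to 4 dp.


Q = 0.018 * 0.78 * 381 * 29.4 = 157.2677 BTU/hr

157.2677 BTU/hr


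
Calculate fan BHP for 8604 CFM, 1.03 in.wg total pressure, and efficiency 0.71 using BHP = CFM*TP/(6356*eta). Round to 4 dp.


BHP = 8604 * 1.03 / (6356 * 0.71) = 1.9638 hp

1.9638 hp


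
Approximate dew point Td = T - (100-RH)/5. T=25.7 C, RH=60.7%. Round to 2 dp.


Td = 25.7 - (100-60.7)/5 = 17.84 C

17.84 C


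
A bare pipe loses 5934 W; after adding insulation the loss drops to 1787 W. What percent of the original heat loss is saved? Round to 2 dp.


Savings = ((5934-1787)/5934)*100 = 69.89 %

69.89 %


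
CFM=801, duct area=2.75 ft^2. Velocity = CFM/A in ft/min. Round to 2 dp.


V = 801 / 2.75 = 291.27 ft/min

291.27 ft/min


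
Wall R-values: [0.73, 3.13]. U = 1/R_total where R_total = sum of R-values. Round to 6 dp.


R_total = 0.73 + 3.13 = 3.86
U = 1/3.86 = 0.259067

0.259067


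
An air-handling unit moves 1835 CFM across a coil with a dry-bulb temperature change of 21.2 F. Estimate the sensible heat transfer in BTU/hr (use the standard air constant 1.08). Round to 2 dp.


Q = 1.08 * 1835 * 21.2 = 42014.16 BTU/hr

42014.16 BTU/hr


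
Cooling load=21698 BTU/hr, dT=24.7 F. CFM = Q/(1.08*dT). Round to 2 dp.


CFM = 21698 / (1.08 * 24.7) = 813.39

813.39 CFM


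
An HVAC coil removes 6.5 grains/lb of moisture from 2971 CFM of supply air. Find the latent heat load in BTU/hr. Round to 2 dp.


Q = 0.68 * 2971 * 6.5 = 13131.82 BTU/hr

13131.82 BTU/hr


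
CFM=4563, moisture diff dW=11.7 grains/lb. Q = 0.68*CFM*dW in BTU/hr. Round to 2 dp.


Q = 0.68 * 4563 * 11.7 = 36303.23 BTU/hr

36303.23 BTU/hr


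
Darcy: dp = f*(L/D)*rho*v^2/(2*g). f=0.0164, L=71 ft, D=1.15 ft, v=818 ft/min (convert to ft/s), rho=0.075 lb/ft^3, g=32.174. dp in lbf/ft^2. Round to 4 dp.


v_fps = 818/60 = 13.6333 ft/s
dp = 0.0164*(71/1.15)*0.075*13.6333^2/(2*32.174) = 0.2193 lbf/ft^2

0.2193 lbf/ft^2


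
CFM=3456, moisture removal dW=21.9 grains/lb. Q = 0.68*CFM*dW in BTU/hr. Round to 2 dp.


Q = 0.68 * 3456 * 21.9 = 51466.75 BTU/hr

51466.75 BTU/hr


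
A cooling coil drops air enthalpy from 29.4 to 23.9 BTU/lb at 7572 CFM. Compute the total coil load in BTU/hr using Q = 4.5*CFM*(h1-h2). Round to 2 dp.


Q = 4.5 * 7572 * (29.4 - 23.9) = 187407.00 BTU/hr

187407.00 BTU/hr


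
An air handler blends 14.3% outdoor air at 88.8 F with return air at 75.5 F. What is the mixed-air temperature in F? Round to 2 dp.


T_mix = 75.5 + (14.3/100)*(88.8-75.5) = 77.40 F

77.40 F


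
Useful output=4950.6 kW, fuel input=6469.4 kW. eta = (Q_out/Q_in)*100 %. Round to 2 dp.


eta = (4950.6/6469.4)*100 = 76.52 %

76.52 %


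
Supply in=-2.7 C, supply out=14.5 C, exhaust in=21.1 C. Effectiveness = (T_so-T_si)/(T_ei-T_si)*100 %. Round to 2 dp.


eff = (14.5-(-2.7))/(21.1-(-2.7))*100 = 72.27 %

72.27 %


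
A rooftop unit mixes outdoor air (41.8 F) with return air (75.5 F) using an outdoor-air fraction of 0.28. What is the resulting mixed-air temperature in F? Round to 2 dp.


T_mix = 0.28*41.8 + 0.72*75.5 = 66.06 F

66.06 F


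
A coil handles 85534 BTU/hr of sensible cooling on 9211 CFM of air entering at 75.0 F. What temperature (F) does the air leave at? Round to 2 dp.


dT = 85534/(1.08*9211) = 8.5982
T_leave = 75.0 - 8.5982 = 66.40 F

66.40 F


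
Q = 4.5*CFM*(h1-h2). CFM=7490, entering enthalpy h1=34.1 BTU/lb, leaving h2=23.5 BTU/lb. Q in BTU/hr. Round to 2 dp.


Q = 4.5 * 7490 * (34.1 - 23.5) = 357273.00 BTU/hr

357273.00 BTU/hr


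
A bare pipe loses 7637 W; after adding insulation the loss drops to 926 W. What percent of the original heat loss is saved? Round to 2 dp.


Savings = ((7637-926)/7637)*100 = 87.87 %

87.87 %


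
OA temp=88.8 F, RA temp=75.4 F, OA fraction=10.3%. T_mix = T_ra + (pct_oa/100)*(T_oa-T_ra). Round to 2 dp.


T_mix = 75.4 + (10.3/100)*(88.8-75.4) = 76.78 F

76.78 F


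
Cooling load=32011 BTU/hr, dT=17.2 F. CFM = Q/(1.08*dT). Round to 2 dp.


CFM = 32011 / (1.08 * 17.2) = 1723.25

1723.25 CFM


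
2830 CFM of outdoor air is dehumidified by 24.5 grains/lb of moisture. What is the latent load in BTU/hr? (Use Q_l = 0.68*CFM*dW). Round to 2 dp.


Q = 0.68 * 2830 * 24.5 = 47147.80 BTU/hr

47147.80 BTU/hr


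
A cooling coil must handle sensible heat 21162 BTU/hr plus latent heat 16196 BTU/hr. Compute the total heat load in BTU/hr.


Qt = 21162 + 16196 = 37358 BTU/hr

37358 BTU/hr


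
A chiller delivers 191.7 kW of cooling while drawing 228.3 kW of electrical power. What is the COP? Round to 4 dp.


COP = 191.7 / 228.3 = 0.8397

0.8397


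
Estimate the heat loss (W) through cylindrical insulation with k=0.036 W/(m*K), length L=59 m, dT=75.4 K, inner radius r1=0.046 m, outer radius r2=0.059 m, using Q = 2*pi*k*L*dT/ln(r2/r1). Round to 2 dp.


Q = 2*pi*0.036*59*75.4/ln(0.059/0.046) = 4042.85 W

4042.85 W


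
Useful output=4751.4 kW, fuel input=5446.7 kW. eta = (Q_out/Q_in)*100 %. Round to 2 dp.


eta = (4751.4/5446.7)*100 = 87.23 %

87.23 %


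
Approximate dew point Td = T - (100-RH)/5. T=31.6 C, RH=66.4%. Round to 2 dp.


Td = 31.6 - (100-66.4)/5 = 24.88 C

24.88 C


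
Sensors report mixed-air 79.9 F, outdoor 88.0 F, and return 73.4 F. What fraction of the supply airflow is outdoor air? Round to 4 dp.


frac = (79.9 - 73.4) / (88.0 - 73.4) = 0.4452

0.4452


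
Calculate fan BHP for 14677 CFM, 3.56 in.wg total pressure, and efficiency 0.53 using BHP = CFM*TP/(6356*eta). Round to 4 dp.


BHP = 14677 * 3.56 / (6356 * 0.53) = 15.5106 hp

15.5106 hp


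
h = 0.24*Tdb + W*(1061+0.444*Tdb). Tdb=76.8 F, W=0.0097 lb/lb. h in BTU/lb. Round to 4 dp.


h = 0.24*76.8 + 0.0097*(1061+0.444*76.8) = 29.0545 BTU/lb

29.0545 BTU/lb


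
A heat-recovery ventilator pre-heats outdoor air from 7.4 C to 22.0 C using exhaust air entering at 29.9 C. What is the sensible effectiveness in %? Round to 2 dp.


eff = (22.0-7.4)/(29.9-7.4)*100 = 64.89 %

64.89 %


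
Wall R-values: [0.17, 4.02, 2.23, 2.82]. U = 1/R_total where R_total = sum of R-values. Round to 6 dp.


R_total = 0.17 + 4.02 + 2.23 + 2.82 = 9.24
U = 1/9.24 = 0.108225

0.108225


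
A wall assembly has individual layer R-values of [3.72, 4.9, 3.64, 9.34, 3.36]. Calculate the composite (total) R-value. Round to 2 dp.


R_total = 3.72 + 4.9 + 3.64 + 9.34 + 3.36 = 24.96

24.96


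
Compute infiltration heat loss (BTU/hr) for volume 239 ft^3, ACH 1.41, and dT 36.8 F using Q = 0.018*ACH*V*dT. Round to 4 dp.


Q = 0.018 * 1.41 * 239 * 36.8 = 223.2222 BTU/hr

223.2222 BTU/hr


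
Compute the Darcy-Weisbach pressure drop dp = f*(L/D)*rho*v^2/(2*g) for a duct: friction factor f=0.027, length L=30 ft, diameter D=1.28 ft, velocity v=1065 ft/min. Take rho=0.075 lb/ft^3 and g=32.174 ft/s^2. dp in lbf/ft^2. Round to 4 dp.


v_fps = 1065/60 = 17.75 ft/s
dp = 0.027*(30/1.28)*0.075*17.75^2/(2*32.174) = 0.2324 lbf/ft^2

0.2324 lbf/ft^2


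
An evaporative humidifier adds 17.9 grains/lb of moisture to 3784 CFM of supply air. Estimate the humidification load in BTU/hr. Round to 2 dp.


Q = 0.68 * 3784 * 17.9 = 46058.85 BTU/hr

46058.85 BTU/hr


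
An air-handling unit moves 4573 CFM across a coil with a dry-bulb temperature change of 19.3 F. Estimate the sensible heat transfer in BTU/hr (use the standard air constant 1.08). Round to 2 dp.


Q = 1.08 * 4573 * 19.3 = 95319.61 BTU/hr

95319.61 BTU/hr


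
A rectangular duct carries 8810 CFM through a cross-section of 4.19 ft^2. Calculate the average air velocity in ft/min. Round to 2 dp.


V = 8810 / 4.19 = 2102.63 ft/min

2102.63 ft/min


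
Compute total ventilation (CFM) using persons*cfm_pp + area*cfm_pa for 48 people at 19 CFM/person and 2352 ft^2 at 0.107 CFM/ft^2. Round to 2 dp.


Total = 48*19 + 2352*0.107 = 1163.66 CFM

1163.66 CFM


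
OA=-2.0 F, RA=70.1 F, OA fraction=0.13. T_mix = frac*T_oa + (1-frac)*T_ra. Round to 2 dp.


T_mix = 0.13*(-2.0) + 0.87*70.1 = 60.73 F

60.73 F


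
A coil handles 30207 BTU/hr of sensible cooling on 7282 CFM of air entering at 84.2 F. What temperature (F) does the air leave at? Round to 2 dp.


dT = 30207/(1.08*7282) = 3.8409
T_leave = 84.2 - 3.8409 = 80.36 F

80.36 F


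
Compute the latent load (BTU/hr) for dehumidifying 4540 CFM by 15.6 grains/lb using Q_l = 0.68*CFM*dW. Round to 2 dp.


Q = 0.68 * 4540 * 15.6 = 48160.32 BTU/hr

48160.32 BTU/hr


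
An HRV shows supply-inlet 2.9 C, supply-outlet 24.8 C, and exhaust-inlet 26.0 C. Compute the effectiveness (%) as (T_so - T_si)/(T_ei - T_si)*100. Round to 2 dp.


eff = (24.8-2.9)/(26.0-2.9)*100 = 94.81 %

94.81 %


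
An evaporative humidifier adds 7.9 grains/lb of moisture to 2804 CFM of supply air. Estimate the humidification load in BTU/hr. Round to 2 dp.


Q = 0.68 * 2804 * 7.9 = 15063.09 BTU/hr

15063.09 BTU/hr


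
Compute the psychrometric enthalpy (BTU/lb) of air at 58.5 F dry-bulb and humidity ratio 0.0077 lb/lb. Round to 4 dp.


h = 0.24*58.5 + 0.0077*(1061+0.444*58.5) = 22.4097 BTU/lb

22.4097 BTU/lb


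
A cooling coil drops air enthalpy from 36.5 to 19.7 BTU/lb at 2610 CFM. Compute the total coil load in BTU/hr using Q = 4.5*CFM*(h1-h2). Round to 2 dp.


Q = 4.5 * 2610 * (36.5 - 19.7) = 197316.00 BTU/hr

197316.00 BTU/hr


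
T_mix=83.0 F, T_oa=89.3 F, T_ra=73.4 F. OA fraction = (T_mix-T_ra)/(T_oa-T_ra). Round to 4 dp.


frac = (83.0 - 73.4) / (89.3 - 73.4) = 0.6038

0.6038


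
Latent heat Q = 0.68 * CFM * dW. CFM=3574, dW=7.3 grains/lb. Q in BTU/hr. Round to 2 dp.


Q = 0.68 * 3574 * 7.3 = 17741.34 BTU/hr

17741.34 BTU/hr


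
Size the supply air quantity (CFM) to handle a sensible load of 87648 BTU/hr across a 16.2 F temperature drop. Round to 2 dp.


CFM = 87648 / (1.08 * 16.2) = 5009.60

5009.60 CFM


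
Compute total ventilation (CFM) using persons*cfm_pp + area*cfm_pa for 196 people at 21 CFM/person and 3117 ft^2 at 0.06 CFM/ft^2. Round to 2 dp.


Total = 196*21 + 3117*0.06 = 4303.02 CFM

4303.02 CFM


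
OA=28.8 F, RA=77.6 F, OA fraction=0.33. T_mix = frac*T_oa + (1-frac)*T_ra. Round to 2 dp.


T_mix = 0.33*28.8 + 0.67*77.6 = 61.50 F

61.50 F


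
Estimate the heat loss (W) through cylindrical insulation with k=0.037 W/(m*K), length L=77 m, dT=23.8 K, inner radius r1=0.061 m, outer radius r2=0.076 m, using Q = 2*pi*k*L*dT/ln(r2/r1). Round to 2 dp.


Q = 2*pi*0.037*77*23.8/ln(0.076/0.061) = 1937.78 W

1937.78 W


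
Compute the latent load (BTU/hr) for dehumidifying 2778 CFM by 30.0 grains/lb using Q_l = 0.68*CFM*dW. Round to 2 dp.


Q = 0.68 * 2778 * 30.0 = 56671.20 BTU/hr

56671.20 BTU/hr


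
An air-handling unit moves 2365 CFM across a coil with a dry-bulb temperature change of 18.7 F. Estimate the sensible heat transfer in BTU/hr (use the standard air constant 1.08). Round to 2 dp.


Q = 1.08 * 2365 * 18.7 = 47763.54 BTU/hr

47763.54 BTU/hr


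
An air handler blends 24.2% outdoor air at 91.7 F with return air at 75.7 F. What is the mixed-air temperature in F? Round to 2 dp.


T_mix = 75.7 + (24.2/100)*(91.7-75.7) = 79.57 F

79.57 F


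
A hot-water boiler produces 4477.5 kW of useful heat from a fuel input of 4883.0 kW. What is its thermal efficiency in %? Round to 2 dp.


eta = (4477.5/4883.0)*100 = 91.70 %

91.70 %


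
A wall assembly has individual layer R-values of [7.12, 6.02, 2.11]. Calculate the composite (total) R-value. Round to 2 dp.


R_total = 7.12 + 6.02 + 2.11 = 15.25

15.25


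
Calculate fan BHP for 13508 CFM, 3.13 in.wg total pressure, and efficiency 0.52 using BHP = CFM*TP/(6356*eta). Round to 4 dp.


BHP = 13508 * 3.13 / (6356 * 0.52) = 12.7923 hp

12.7923 hp


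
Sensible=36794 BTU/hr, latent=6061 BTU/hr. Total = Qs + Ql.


Qt = 36794 + 6061 = 42855 BTU/hr

42855 BTU/hr


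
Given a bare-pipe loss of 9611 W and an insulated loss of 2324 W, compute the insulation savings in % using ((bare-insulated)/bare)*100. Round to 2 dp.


Savings = ((9611-2324)/9611)*100 = 75.82 %

75.82 %


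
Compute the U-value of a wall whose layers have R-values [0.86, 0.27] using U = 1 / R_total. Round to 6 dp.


R_total = 0.86 + 0.27 = 1.13
U = 1/1.13 = 0.884956

0.884956


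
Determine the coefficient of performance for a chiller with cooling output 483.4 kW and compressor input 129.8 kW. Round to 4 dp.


COP = 483.4 / 129.8 = 3.7242

3.7242


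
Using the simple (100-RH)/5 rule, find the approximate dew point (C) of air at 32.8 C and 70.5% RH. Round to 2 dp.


Td = 32.8 - (100-70.5)/5 = 26.90 C

26.90 C


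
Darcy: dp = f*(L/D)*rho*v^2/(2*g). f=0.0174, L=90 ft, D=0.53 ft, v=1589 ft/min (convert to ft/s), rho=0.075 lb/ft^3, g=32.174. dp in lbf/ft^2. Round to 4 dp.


v_fps = 1589/60 = 26.4833 ft/s
dp = 0.0174*(90/0.53)*0.075*26.4833^2/(2*32.174) = 2.4154 lbf/ft^2

2.4154 lbf/ft^2


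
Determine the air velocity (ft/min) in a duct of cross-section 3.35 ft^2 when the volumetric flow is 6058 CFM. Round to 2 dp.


V = 6058 / 3.35 = 1808.36 ft/min

1808.36 ft/min


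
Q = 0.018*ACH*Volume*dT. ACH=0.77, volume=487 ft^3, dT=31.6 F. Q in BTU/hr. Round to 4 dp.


Q = 0.018 * 0.77 * 487 * 31.6 = 213.2943 BTU/hr

213.2943 BTU/hr


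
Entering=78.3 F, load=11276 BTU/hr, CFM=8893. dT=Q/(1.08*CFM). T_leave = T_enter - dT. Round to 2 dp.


dT = 11276/(1.08*8893) = 1.1740
T_leave = 78.3 - 1.1740 = 77.13 F

77.13 F


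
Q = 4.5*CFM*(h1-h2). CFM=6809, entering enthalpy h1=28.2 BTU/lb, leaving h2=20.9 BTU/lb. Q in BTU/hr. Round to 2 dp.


Q = 4.5 * 6809 * (28.2 - 20.9) = 223675.65 BTU/hr

223675.65 BTU/hr


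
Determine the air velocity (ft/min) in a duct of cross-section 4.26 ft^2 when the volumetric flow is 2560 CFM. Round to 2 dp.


V = 2560 / 4.26 = 600.94 ft/min

600.94 ft/min


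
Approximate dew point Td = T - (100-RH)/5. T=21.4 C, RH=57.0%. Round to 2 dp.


Td = 21.4 - (100-57.0)/5 = 12.80 C

12.80 C


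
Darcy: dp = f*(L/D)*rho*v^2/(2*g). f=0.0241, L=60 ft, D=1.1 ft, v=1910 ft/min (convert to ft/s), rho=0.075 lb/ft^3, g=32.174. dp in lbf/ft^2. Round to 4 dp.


v_fps = 1910/60 = 31.8333 ft/s
dp = 0.0241*(60/1.1)*0.075*31.8333^2/(2*32.174) = 1.5526 lbf/ft^2

1.5526 lbf/ft^2


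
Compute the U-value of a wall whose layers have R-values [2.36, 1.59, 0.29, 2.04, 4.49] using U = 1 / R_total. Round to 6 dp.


R_total = 2.36 + 1.59 + 0.29 + 2.04 + 4.49 = 10.77
U = 1/10.77 = 0.092851

0.092851


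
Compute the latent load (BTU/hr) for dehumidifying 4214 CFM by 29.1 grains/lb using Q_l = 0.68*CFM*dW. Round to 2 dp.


Q = 0.68 * 4214 * 29.1 = 83386.63 BTU/hr

83386.63 BTU/hr


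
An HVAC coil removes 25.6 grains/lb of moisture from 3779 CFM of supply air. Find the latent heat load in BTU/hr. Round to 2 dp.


Q = 0.68 * 3779 * 25.6 = 65784.83 BTU/hr

65784.83 BTU/hr


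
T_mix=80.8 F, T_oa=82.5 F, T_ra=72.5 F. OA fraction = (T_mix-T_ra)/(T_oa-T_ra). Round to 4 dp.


frac = (80.8 - 72.5) / (82.5 - 72.5) = 0.8300

0.8300


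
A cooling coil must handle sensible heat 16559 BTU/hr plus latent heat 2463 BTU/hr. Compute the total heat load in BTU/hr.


Qt = 16559 + 2463 = 19022 BTU/hr

19022 BTU/hr


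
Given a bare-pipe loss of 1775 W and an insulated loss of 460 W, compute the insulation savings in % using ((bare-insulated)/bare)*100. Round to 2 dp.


Savings = ((1775-460)/1775)*100 = 74.08 %

74.08 %


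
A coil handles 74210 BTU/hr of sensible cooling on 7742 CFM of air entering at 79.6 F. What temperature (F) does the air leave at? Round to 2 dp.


dT = 74210/(1.08*7742) = 8.8754
T_leave = 79.6 - 8.8754 = 70.72 F

70.72 F


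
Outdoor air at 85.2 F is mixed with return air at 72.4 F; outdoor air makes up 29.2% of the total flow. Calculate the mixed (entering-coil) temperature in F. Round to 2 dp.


T_mix = 72.4 + (29.2/100)*(85.2-72.4) = 76.14 F

76.14 F


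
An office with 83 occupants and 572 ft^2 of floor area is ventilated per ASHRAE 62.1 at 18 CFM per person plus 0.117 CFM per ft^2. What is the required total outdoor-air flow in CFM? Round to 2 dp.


Total = 83*18 + 572*0.117 = 1560.92 CFM

1560.92 CFM


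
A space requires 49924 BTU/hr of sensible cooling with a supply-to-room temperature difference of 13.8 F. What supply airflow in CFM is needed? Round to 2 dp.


CFM = 49924 / (1.08 * 13.8) = 3349.70

3349.70 CFM


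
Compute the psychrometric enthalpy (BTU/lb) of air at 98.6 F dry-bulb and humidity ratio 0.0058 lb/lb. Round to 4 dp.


h = 0.24*98.6 + 0.0058*(1061+0.444*98.6) = 30.0717 BTU/lb

30.0717 BTU/lb


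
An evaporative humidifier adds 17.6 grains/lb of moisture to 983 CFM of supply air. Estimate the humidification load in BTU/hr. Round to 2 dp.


Q = 0.68 * 983 * 17.6 = 11764.54 BTU/hr

11764.54 BTU/hr


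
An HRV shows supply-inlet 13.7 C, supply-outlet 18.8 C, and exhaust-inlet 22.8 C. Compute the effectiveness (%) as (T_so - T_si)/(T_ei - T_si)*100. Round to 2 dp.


eff = (18.8-13.7)/(22.8-13.7)*100 = 56.04 %

56.04 %


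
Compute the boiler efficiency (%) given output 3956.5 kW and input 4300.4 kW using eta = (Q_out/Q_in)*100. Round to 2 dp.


eta = (3956.5/4300.4)*100 = 92.00 %

92.00 %


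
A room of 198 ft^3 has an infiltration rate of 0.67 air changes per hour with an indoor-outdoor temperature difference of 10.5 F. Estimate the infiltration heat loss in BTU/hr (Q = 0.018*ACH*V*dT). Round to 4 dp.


Q = 0.018 * 0.67 * 198 * 10.5 = 25.0727 BTU/hr

25.0727 BTU/hr


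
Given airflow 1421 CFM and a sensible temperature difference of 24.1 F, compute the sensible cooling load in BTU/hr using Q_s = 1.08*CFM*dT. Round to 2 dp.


Q = 1.08 * 1421 * 24.1 = 36985.79 BTU/hr

36985.79 BTU/hr


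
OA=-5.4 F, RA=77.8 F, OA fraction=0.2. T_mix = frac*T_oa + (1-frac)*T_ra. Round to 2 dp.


T_mix = 0.2*(-5.4) + 0.8*77.8 = 61.16 F

61.16 F


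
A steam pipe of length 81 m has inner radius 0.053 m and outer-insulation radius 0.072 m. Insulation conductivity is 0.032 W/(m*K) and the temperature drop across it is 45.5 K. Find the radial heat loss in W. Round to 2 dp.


Q = 2*pi*0.032*81*45.5/ln(0.072/0.053) = 2418.66 W

2418.66 W


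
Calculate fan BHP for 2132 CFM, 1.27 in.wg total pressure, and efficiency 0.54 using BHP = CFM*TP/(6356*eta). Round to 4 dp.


BHP = 2132 * 1.27 / (6356 * 0.54) = 0.7889 hp

0.7889 hp


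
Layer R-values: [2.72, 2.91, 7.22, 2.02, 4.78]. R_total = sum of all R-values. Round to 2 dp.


R_total = 2.72 + 2.91 + 7.22 + 2.02 + 4.78 = 19.65

19.65


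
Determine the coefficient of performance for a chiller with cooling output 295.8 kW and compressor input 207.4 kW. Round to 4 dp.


COP = 295.8 / 207.4 = 1.4262

1.4262


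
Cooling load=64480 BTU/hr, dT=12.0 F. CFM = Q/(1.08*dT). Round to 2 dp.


CFM = 64480 / (1.08 * 12.0) = 4975.31

4975.31 CFM


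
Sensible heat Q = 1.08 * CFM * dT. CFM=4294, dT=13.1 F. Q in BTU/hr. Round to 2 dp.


Q = 1.08 * 4294 * 13.1 = 60751.51 BTU/hr

60751.51 BTU/hr


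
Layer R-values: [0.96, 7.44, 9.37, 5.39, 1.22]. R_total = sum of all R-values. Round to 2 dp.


R_total = 0.96 + 7.44 + 9.37 + 5.39 + 1.22 = 24.38

24.38


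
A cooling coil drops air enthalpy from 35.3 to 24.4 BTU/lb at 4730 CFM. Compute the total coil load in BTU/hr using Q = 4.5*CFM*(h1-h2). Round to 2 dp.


Q = 4.5 * 4730 * (35.3 - 24.4) = 232006.50 BTU/hr

232006.50 BTU/hr


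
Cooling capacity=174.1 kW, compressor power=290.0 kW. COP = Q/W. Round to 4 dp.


COP = 174.1 / 290.0 = 0.6003

0.6003


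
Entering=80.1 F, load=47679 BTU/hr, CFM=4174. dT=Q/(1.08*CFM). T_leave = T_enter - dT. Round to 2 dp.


dT = 47679/(1.08*4174) = 10.5767
T_leave = 80.1 - 10.5767 = 69.52 F

69.52 F


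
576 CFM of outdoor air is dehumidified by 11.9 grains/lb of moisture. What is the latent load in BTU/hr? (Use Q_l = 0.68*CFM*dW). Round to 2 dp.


Q = 0.68 * 576 * 11.9 = 4660.99 BTU/hr

4660.99 BTU/hr


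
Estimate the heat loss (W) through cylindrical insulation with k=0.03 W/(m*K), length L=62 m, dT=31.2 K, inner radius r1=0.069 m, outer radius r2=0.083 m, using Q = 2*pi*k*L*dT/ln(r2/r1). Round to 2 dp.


Q = 2*pi*0.03*62*31.2/ln(0.083/0.069) = 1973.79 W

1973.79 W


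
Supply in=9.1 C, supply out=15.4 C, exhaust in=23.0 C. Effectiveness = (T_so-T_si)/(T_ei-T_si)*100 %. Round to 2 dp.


eff = (15.4-9.1)/(23.0-9.1)*100 = 45.32 %

45.32 %


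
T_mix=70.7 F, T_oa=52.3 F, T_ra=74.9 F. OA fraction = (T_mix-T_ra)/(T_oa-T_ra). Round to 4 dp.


frac = (70.7 - 74.9) / (52.3 - 74.9) = 0.1858

0.1858


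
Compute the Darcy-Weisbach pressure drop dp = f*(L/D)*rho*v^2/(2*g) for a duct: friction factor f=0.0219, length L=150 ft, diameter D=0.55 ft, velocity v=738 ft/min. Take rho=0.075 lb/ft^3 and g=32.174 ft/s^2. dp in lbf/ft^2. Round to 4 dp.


v_fps = 738/60 = 12.3 ft/s
dp = 0.0219*(150/0.55)*0.075*12.3^2/(2*32.174) = 1.0532 lbf/ft^2

1.0532 lbf/ft^2


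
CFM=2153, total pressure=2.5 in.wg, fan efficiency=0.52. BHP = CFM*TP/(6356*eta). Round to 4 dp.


BHP = 2153 * 2.5 / (6356 * 0.52) = 1.6285 hp

1.6285 hp


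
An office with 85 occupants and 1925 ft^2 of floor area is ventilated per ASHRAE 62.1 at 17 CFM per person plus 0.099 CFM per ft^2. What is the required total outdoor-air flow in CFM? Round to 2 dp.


Total = 85*17 + 1925*0.099 = 1635.58 CFM

1635.58 CFM


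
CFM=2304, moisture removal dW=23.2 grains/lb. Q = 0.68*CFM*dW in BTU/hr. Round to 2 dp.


Q = 0.68 * 2304 * 23.2 = 36347.90 BTU/hr

36347.90 BTU/hr


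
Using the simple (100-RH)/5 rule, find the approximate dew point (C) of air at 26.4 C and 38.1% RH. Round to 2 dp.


Td = 26.4 - (100-38.1)/5 = 14.02 C

14.02 C


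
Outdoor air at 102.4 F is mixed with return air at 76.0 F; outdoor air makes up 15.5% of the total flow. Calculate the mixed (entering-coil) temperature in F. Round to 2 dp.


T_mix = 76.0 + (15.5/100)*(102.4-76.0) = 80.09 F

80.09 F


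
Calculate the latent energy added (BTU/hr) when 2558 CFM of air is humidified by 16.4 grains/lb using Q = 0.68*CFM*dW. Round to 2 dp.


Q = 0.68 * 2558 * 16.4 = 28526.82 BTU/hr

28526.82 BTU/hr


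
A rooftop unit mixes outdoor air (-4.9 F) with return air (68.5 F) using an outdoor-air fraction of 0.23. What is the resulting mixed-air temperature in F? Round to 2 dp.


T_mix = 0.23*(-4.9) + 0.77*68.5 = 51.62 F

51.62 F


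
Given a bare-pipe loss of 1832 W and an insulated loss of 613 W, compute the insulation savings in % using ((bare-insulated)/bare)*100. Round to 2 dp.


Savings = ((1832-613)/1832)*100 = 66.54 %

66.54 %


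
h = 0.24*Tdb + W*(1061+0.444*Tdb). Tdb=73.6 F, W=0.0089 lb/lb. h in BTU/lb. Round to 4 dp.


h = 0.24*73.6 + 0.0089*(1061+0.444*73.6) = 27.3977 BTU/lb

27.3977 BTU/lb


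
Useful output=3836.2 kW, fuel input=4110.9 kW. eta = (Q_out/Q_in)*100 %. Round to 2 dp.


eta = (3836.2/4110.9)*100 = 93.32 %

93.32 %


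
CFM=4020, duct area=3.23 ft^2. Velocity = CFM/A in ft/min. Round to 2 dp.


V = 4020 / 3.23 = 1244.58 ft/min

1244.58 ft/min


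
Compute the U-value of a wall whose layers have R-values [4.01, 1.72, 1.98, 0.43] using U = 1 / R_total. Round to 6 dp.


R_total = 4.01 + 1.72 + 1.98 + 0.43 = 8.14
U = 1/8.14 = 0.122850

0.122850


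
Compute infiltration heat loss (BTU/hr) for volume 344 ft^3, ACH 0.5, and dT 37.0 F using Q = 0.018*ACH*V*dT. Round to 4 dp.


Q = 0.018 * 0.5 * 344 * 37.0 = 114.5520 BTU/hr

114.5520 BTU/hr


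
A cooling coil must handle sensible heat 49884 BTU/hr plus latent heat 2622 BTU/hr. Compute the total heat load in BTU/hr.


Qt = 49884 + 2622 = 52506 BTU/hr

52506 BTU/hr


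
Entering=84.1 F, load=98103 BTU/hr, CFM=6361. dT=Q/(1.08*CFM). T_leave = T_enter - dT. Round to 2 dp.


dT = 98103/(1.08*6361) = 14.2802
T_leave = 84.1 - 14.2802 = 69.82 F

69.82 F


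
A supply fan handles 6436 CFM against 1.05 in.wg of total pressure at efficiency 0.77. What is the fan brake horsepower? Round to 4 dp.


BHP = 6436 * 1.05 / (6356 * 0.77) = 1.3808 hp

1.3808 hp


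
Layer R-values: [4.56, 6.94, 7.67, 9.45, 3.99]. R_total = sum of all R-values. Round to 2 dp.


R_total = 4.56 + 6.94 + 7.67 + 9.45 + 3.99 = 32.61

32.61


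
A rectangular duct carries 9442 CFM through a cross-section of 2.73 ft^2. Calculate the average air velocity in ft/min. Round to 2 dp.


V = 9442 / 2.73 = 3458.61 ft/min

3458.61 ft/min


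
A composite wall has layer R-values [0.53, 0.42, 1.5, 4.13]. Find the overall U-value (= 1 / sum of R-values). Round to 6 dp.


R_total = 0.53 + 0.42 + 1.5 + 4.13 = 6.58
U = 1/6.58 = 0.151976

0.151976


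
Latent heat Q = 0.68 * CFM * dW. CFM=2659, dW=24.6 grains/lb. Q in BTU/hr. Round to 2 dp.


Q = 0.68 * 2659 * 24.6 = 44479.75 BTU/hr

44479.75 BTU/hr


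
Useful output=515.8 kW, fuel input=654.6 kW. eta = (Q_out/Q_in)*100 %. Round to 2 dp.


eta = (515.8/654.6)*100 = 78.80 %

78.80 %


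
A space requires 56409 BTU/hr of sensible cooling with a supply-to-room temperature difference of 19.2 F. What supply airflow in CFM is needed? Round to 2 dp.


CFM = 56409 / (1.08 * 19.2) = 2720.34

2720.34 CFM


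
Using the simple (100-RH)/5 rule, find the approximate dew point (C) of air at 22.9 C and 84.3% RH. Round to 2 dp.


Td = 22.9 - (100-84.3)/5 = 19.76 C

19.76 C


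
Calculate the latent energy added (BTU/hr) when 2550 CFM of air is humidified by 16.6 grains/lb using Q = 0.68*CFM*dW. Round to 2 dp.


Q = 0.68 * 2550 * 16.6 = 28784.40 BTU/hr

28784.40 BTU/hr


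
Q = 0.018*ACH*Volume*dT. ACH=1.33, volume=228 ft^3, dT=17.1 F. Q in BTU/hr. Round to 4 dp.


Q = 0.018 * 1.33 * 228 * 17.1 = 93.3373 BTU/hr

93.3373 BTU/hr


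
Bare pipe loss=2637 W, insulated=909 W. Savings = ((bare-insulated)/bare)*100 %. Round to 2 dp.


Savings = ((2637-909)/2637)*100 = 65.53 %

65.53 %


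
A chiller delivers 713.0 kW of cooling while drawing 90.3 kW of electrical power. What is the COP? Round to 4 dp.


COP = 713.0 / 90.3 = 7.8959

7.8959


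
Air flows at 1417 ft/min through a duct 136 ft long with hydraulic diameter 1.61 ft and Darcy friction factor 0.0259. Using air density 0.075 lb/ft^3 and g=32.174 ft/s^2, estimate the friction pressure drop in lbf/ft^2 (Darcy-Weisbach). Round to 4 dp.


v_fps = 1417/60 = 23.6167 ft/s
dp = 0.0259*(136/1.61)*0.075*23.6167^2/(2*32.174) = 1.4223 lbf/ft^2

1.4223 lbf/ft^2
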